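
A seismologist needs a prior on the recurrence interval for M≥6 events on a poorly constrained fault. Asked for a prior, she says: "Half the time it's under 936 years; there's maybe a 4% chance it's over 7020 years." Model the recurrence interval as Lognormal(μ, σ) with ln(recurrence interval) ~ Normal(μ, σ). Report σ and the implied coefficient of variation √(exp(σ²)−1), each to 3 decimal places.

σ ≈ 1.151, CV ≈ 1.662

If T ~ Lognormal(μ,σ) then ln T ~ Normal(μ,σ), so the p-quantile of ln T is μ + z_p·σ.
ln(936) = 6.842 and ln(7020) = 8.857; z_{0.5} = 0, z_{0.96} = 1.751.
σ = (8.857 − 6.842)/(1.751 − (0)) = 1.151.
μ = 6.842 − (0)·1.151 = 6.842.
CV = √(exp(σ²)−1) = √(exp(1.3246)−1) = 1.662.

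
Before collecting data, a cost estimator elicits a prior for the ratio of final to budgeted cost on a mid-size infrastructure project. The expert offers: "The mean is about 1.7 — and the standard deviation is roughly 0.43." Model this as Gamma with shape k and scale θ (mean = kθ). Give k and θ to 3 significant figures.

For Gamma(k, scale θ): mean = kθ, variance = kθ², so CV = 1/√k.
CV = SD/mean = 0.43/1.7 = 0.2529, hence k = 1/CV² = 15.6.
Then θ = mean/k = 1.7/15.6 = 0.109.

k ≈ 15.6, θ ≈ 0.109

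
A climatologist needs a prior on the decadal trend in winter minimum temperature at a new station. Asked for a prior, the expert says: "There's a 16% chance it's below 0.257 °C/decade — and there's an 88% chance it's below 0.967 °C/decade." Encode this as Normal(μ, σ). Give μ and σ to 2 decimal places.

The p-quantile of Normal(μ,σ) is μ + z_p·σ, with z_{0.16} = -0.9945 and z_{0.88} = 1.175.
Eliminate σ: μ = (z₂·x₁ − z₁·x₂)/(z₂ − z₁) = (1.175·0.257 − (-0.9945)·0.967)/2.169 = 0.58.
Then σ = (x₂ − x₁)/(z₂ − z₁) = (0.967 − 0.257)/2.169 = 0.33.

μ = 0.58, σ = 0.33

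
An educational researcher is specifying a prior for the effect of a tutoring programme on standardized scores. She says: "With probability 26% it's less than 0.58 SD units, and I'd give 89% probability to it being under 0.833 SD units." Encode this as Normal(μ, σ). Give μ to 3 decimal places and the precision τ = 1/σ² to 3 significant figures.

The p-quantile of Normal(μ,σ) is μ + z_p·σ, with z_{0.26} = -0.6433 and z_{0.89} = 1.227.
Eliminate σ: μ = (z₂·x₁ − z₁·x₂)/(z₂ − z₁) = (1.227·0.58 − (-0.6433)·0.833)/1.87 = 0.667.
Then σ = (x₂ − x₁)/(z₂ − z₁) = (0.833 − 0.58)/1.87 = 0.135.
Precision τ = 1/σ² = 1/0.1353² = 54.6.

μ = 0.667, τ = 54.6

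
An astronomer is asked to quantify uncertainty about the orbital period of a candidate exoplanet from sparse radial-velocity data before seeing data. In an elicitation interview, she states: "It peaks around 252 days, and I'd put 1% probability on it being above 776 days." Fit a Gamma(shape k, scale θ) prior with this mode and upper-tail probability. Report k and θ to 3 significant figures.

k ≈ 4.54, θ ≈ 71.3

Gamma(k,θ) with k>1 has mode (k−1)θ, so θ = 252/(k−1).
Need P(X < 776) = 0.99 with θ tied to k this way. Start at k = 2, θ = 252: P(X<776) ≈ 0.812.
Too low — raise k to concentrate. Iterating converges to k ≈ 4.54.
Then θ = 252/(4.54−1) ≈ 71.3.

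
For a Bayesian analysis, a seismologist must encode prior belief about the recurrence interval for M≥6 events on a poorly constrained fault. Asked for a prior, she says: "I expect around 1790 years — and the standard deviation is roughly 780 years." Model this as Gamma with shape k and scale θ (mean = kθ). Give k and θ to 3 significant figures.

For Gamma(k, scale θ): mean = kθ, variance = kθ², so CV = 1/√k.
CV = SD/mean = 780/1790 = 0.4358, hence k = 1/CV² = 5.27.
Then θ = mean/k = 1790/5.27 = 340.

k ≈ 5.27, θ ≈ 340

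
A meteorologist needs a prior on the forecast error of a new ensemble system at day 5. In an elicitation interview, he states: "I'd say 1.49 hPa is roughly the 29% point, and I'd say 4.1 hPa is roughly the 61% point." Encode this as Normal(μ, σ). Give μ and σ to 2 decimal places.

μ = 3.22, σ = 3.13

The p-quantile of Normal(μ,σ) is μ + z_p·σ, with z_{0.29} = -0.5534 and z_{0.61} = 0.2793.
Eliminate σ: μ = (z₂·x₁ − z₁·x₂)/(z₂ − z₁) = (0.2793·1.49 − (-0.5534)·4.1)/0.8327 = 3.22.
Then σ = (x₂ − x₁)/(z₂ − z₁) = (4.1 − 1.49)/0.8327 = 3.13.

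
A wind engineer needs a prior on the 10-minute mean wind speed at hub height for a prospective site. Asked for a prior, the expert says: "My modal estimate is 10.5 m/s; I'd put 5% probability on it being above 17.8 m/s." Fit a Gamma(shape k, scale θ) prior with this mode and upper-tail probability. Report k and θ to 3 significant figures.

k ≈ 11, θ ≈ 1.05

Gamma(k,θ) with k>1 has mode (k−1)θ, so θ = 10.5/(k−1).
Need P(X < 17.8) = 0.95 with θ tied to k this way. Start at k = 2, θ = 10.5: P(X<17.8) ≈ 0.505.
Too low — raise k to concentrate. Iterating converges to k ≈ 11.
Then θ = 10.5/(11−1) ≈ 1.05.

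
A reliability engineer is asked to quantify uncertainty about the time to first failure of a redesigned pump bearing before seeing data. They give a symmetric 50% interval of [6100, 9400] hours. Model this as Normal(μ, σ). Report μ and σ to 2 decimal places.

A symmetric 50% interval runs μ ± z·σ with z = 0.6745.
Half-width = 1650, so σ = 1650/0.6745 = 2446.29.
μ is the interval midpoint, 7750.00.

μ = 7750.00, σ = 2446.29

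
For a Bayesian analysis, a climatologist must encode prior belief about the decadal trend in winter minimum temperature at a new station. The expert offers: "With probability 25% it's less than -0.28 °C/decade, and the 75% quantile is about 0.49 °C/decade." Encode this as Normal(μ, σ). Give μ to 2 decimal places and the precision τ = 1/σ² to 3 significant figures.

For Normal(μ,σ), the p-quantile is μ + z_p·σ. Here z_{0.25} = -0.6745, z_{0.75} = 0.6745.
So -0.28 = μ − 0.6745σ and 0.49 = μ + 0.6745σ.
Subtracting: σ = (0.49 − -0.28)/(0.6745 − (-0.6745)) = 0.57.
Then μ = -0.28 − (-0.6745)·0.57 = 0.10.
Precision τ = 1/σ² = 1/0.5708² = 3.07.

μ = 0.10, τ = 3.07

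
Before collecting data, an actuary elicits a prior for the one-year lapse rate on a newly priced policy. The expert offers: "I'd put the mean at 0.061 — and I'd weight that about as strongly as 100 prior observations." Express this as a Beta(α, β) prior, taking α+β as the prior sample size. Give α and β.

α = 6.1, β = 93.9

Under the effective-sample-size interpretation, Beta(α, β) has prior mean α/(α+β) and prior sample size α+β.
So α+β = 100 and α/(α+β) = 0.061, giving α = 0.061·100 = 6.1 and β = 100 − 6.1 = 93.9.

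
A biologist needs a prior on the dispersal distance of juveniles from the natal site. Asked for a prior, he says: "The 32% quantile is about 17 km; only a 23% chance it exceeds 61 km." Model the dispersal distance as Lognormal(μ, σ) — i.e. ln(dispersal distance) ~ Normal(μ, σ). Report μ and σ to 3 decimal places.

μ ≈ 3.328, σ ≈ 1.059

If T ~ Lognormal(μ,σ) then ln T ~ Normal(μ,σ), so the p-quantile of ln T is μ + z_p·σ.
ln(17) = 2.833 and ln(61) = 4.111; z_{0.32} = -0.4677, z_{0.77} = 0.7388.
σ = (4.111 − 2.833)/(0.7388 − (-0.4677)) = 1.059.
μ = 2.833 − (-0.4677)·1.059 = 3.328.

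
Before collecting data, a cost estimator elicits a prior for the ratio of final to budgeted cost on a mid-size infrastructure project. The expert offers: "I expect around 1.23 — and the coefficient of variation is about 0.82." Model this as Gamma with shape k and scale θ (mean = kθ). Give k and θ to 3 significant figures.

k ≈ 1.49, θ ≈ 0.827

For Gamma(k, scale θ): mean = kθ, variance = kθ², so CV = 1/√k.
CV = 0.82, hence k = 1/CV² = 1.49.
Then θ = mean/k = 1.23/1.49 = 0.827.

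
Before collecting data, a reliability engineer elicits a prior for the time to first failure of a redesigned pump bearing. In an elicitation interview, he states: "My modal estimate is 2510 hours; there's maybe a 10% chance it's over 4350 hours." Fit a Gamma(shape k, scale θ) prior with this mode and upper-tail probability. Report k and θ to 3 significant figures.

Gamma(k,θ) with k>1 has mode (k−1)θ, so θ = 2510/(k−1).
Need P(X < 4350) = 0.9 with θ tied to k this way. Start at k = 2, θ = 2510: P(X<4350) ≈ 0.517.
Too low — raise k to concentrate. Iterating converges to k ≈ 7.27.
Then θ = 2510/(7.27−1) ≈ 400.

k ≈ 7.27, θ ≈ 400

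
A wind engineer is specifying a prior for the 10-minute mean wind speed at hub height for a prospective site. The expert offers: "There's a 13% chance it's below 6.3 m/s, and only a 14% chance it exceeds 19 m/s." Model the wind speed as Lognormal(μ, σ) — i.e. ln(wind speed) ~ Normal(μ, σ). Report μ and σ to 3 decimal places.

If T ~ Lognormal(μ,σ) then ln T ~ Normal(μ,σ), so the p-quantile of ln T is μ + z_p·σ.
ln(6.3) = 1.841 and ln(19) = 2.944; z_{0.13} = -1.126, z_{0.86} = 1.08.
σ = (2.944 − 1.841)/(1.08 − (-1.126)) = 0.500.
μ = 1.841 − (-1.126)·0.500 = 2.404.

μ ≈ 2.404, σ ≈ 0.500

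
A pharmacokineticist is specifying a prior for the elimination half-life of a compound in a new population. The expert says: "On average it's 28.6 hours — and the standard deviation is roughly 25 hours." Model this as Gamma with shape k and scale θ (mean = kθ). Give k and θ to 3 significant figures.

For Gamma(k, scale θ): mean = kθ, variance = kθ², so CV = 1/√k.
CV = SD/mean = 25/28.6 = 0.8741, hence k = 1/CV² = 1.31.
Then θ = mean/k = 28.6/1.31 = 21.9.

k ≈ 1.31, θ ≈ 21.9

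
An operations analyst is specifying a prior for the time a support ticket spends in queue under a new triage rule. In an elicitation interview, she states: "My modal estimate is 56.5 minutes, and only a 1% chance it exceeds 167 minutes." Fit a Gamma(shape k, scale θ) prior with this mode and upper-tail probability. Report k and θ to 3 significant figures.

k ≈ 4.85, θ ≈ 14.7

Gamma(k,θ) with k>1 has mode (k−1)θ, so θ = 56.5/(k−1).
Need P(X < 167) = 0.99 with θ tied to k this way. Start at k = 2, θ = 56.5: P(X<167) ≈ 0.794.
Too low — raise k to concentrate. Iterating converges to k ≈ 4.85.
Then θ = 56.5/(4.85−1) ≈ 14.7.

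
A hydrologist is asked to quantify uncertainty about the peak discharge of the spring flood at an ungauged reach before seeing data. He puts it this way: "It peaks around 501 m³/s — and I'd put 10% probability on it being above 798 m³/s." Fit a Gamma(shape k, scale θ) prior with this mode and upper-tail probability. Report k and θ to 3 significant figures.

k ≈ 9.66, θ ≈ 57.8

Gamma(k,θ) with k>1 has mode (k−1)θ, so θ = 501/(k−1).
Need P(X < 798) = 0.9 with θ tied to k this way. Start at k = 2, θ = 501: P(X<798) ≈ 0.473.
Too low — raise k to concentrate. Iterating converges to k ≈ 9.66.
Then θ = 501/(9.66−1) ≈ 57.8.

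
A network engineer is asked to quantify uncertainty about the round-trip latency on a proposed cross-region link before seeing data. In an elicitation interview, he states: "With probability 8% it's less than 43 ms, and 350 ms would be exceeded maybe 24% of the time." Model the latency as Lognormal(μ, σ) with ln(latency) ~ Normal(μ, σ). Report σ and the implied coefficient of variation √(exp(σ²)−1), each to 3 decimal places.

If T ~ Lognormal(μ,σ) then ln T ~ Normal(μ,σ), so the p-quantile of ln T is μ + z_p·σ.
ln(43) = 3.761 and ln(350) = 5.858; z_{0.08} = -1.405, z_{0.76} = 0.7063.
σ = (5.858 − 3.761)/(0.7063 − (-1.405)) = 0.993.
μ = 3.761 − (-1.405)·0.993 = 5.157.
CV = √(exp(σ²)−1) = √(exp(0.9862)−1) = 1.297.

σ ≈ 0.993, CV ≈ 1.297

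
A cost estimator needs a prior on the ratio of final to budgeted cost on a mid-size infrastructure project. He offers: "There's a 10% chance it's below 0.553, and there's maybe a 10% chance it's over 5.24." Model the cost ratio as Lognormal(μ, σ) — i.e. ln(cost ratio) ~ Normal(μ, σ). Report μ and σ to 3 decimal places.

μ ≈ 0.532, σ ≈ 0.877

If T ~ Lognormal(μ,σ) then ln T ~ Normal(μ,σ), so the p-quantile of ln T is μ + z_p·σ.
ln(0.553) = -0.5924 and ln(5.24) = 1.656; z_{0.1} = -1.282, z_{0.9} = 1.282.
σ = (1.656 − -0.5924)/(1.282 − (-1.282)) = 0.877.
μ = -0.5924 − (-1.282)·0.877 = 0.532.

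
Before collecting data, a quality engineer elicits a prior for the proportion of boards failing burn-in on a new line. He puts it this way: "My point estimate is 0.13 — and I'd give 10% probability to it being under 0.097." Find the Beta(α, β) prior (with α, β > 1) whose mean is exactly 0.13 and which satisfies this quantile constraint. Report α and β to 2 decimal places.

α ≈ 20.65, β ≈ 138.20

With mean 0.13 fixed, write α = 0.13s, β = 0.87s where s = α+β.
Need P(θ < 0.097) = 0.1 under Beta(0.13s, 0.87s). Normal approximation: (q−m)/√(m(1−m)/s) ≈ z_{0.1} = -1.28, so s ≈ 0.13·0.87·(-1.28)²/(0.097−0.13)² = 170.6.
At s = 170.6: P(θ<0.097) ≈ 0.091. Adjusting to match 0.1 gives s ≈ 158.85.
So α = 0.13·158.85 ≈ 20.65, β = 0.87·158.85 ≈ 138.20.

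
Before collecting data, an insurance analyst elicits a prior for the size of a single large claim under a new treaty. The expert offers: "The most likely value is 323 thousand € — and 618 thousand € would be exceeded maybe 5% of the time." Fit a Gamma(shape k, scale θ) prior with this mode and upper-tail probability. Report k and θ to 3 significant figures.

k ≈ 7.6, θ ≈ 48.9

Gamma(k,θ) with k>1 has mode (k−1)θ, so θ = 323/(k−1).
Need P(X < 618) = 0.95 with θ tied to k this way. Start at k = 2, θ = 323: P(X<618) ≈ 0.570.
Too low — raise k to concentrate. Iterating converges to k ≈ 7.6.
Then θ = 323/(7.6−1) ≈ 48.9.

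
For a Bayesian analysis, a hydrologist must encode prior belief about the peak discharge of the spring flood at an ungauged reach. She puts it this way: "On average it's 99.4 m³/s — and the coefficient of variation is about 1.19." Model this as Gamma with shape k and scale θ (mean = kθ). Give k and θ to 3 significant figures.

For Gamma(k, scale θ): mean = kθ, variance = kθ², so CV = 1/√k.
CV = 1.19, hence k = 1/CV² = 0.706.
Then θ = mean/k = 99.4/0.706 = 141.

k ≈ 0.706, θ ≈ 141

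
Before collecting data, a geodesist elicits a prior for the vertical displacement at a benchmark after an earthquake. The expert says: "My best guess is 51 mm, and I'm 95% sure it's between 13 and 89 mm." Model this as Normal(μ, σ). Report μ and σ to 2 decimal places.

A symmetric 95% interval runs μ ± z·σ with z = 1.96.
Half-width = 38, so σ = 38/1.96 = 19.39.
μ is the stated best guess, 51.00.

μ = 51.00, σ = 19.39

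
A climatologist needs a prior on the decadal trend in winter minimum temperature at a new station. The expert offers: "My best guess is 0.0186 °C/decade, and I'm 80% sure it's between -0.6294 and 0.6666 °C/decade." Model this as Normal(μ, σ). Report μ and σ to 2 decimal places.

A symmetric 80% interval runs μ ± z·σ with z = 1.282.
Half-width = 0.648, so σ = 0.648/1.282 = 0.51.
μ is the stated best guess, 0.02.

μ = 0.02, σ = 0.51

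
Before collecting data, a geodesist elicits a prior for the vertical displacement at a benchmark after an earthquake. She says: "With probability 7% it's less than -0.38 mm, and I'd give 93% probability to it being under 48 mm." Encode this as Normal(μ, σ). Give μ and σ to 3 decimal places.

For Normal(μ,σ), the p-quantile is μ + z_p·σ. Here z_{0.07} = -1.476, z_{0.93} = 1.476.
So -0.38 = μ − 1.476σ and 48 = μ + 1.476σ.
Subtracting: σ = (48 − -0.38)/(1.476 − (-1.476)) = 16.391.
Then μ = -0.38 − (-1.476)·16.391 = 23.810.

μ = 23.810, σ = 16.391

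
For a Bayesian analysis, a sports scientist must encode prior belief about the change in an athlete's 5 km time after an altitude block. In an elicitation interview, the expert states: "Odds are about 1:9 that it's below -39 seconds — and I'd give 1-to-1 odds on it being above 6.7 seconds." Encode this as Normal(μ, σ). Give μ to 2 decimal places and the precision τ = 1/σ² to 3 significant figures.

μ = 6.70, τ = 0.000786

For Normal(μ,σ), the p-quantile is μ + z_p·σ. Here z_{0.1} = -1.282, z_{0.5} = 0.
So -39 = μ − 1.282σ and 6.7 = μ + 0σ.
Subtracting: σ = (6.7 − -39)/(0 − (-1.282)) = 35.66.
Then μ = -39 − (-1.282)·35.66 = 6.70.
Precision τ = 1/σ² = 1/35.66² = 0.000786.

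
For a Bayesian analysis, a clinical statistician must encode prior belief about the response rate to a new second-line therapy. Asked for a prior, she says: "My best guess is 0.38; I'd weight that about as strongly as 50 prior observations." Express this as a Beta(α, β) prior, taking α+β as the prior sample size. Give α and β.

α = 19, β = 31

Under the effective-sample-size interpretation, Beta(α, β) has prior mean α/(α+β) and prior sample size α+β.
So α+β = 50 and α/(α+β) = 0.38, giving α = 0.38·50 = 19 and β = 50 − 19 = 31.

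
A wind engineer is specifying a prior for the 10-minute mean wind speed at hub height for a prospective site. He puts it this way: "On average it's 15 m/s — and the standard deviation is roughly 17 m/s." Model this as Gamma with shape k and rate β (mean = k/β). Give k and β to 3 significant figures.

k ≈ 0.779, β ≈ 0.0519

For Gamma(k, rate β): mean = k/β, variance = k/β², so CV = 1/√k.
CV = SD/mean = 17/15 = 1.133, hence k = 1/CV² = 0.779.
Then β = k/mean = 0.779/15 = 0.0519.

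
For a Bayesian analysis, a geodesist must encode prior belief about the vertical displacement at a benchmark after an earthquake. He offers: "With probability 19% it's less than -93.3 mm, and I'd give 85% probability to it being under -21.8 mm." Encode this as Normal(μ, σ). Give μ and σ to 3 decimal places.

μ = -60.511, σ = 37.350

For Normal(μ,σ), the p-quantile is μ + z_p·σ. Here z_{0.19} = -0.8779, z_{0.85} = 1.036.
So -93.3 = μ − 0.8779σ and -21.8 = μ + 1.036σ.
Subtracting: σ = (-21.8 − -93.3)/(1.036 − (-0.8779)) = 37.350.
Then μ = -93.3 − (-0.8779)·37.350 = -60.511.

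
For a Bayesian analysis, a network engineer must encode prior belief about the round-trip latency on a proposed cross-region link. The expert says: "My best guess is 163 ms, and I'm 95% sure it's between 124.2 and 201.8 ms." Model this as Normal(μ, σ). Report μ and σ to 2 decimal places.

μ = 163.00, σ = 19.80

A symmetric 95% interval runs μ ± z·σ with z = 1.96.
Half-width = 38.8, so σ = 38.8/1.96 = 19.80.
μ is the stated best guess, 163.00.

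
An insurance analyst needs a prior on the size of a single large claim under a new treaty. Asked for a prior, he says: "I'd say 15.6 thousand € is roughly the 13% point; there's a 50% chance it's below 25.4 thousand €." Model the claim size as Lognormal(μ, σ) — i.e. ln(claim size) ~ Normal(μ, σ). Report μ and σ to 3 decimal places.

If T ~ Lognormal(μ,σ) then ln T ~ Normal(μ,σ), so the p-quantile of ln T is μ + z_p·σ.
ln(15.6) = 2.747 and ln(25.4) = 3.235; z_{0.13} = -1.126, z_{0.5} = 0.
σ = (3.235 − 2.747)/(0 − (-1.126)) = 0.433.
μ = 2.747 − (-1.126)·0.433 = 3.235.

μ ≈ 3.235, σ ≈ 0.433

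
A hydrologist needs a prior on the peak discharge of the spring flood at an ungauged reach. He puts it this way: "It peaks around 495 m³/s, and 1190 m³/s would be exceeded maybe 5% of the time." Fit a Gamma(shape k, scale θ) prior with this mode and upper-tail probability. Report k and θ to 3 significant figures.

k ≈ 4.55, θ ≈ 140

Gamma(k,θ) with k>1 has mode (k−1)θ, so θ = 495/(k−1).
Need P(X < 1190) = 0.95 with θ tied to k this way. Start at k = 2, θ = 495: P(X<1190) ≈ 0.692.
Too low — raise k to concentrate. Iterating converges to k ≈ 4.55.
Then θ = 495/(4.55−1) ≈ 140.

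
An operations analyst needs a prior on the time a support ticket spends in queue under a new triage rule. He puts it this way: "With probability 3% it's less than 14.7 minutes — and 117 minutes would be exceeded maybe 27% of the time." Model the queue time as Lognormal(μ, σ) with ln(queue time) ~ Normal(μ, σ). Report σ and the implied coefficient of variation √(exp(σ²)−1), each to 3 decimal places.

σ ≈ 0.832, CV ≈ 0.999

If T ~ Lognormal(μ,σ) then ln T ~ Normal(μ,σ), so the p-quantile of ln T is μ + z_p·σ.
ln(14.7) = 2.688 and ln(117) = 4.762; z_{0.03} = -1.881, z_{0.73} = 0.6128.
σ = (4.762 − 2.688)/(0.6128 − (-1.881)) = 0.832.
μ = 2.688 − (-1.881)·0.832 = 4.252.
CV = √(exp(σ²)−1) = √(exp(0.6920)−1) = 0.999.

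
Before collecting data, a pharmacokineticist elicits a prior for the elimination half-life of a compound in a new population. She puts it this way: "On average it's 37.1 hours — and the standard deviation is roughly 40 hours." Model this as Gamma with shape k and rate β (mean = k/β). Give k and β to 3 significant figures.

For Gamma(k, rate β): mean = k/β, variance = k/β², so CV = 1/√k.
CV = SD/mean = 40/37.1 = 1.078, hence k = 1/CV² = 0.86.
Then β = k/mean = 0.86/37.1 = 0.0232.

k ≈ 0.86, β ≈ 0.0232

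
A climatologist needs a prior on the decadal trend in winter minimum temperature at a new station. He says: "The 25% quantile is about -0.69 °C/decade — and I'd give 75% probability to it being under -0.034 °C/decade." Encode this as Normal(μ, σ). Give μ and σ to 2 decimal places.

For Normal(μ,σ), the p-quantile is μ + z_p·σ. Here z_{0.25} = -0.6745, z_{0.75} = 0.6745.
So -0.69 = μ − 0.6745σ and -0.034 = μ + 0.6745σ.
Subtracting: σ = (-0.034 − -0.69)/(0.6745 − (-0.6745)) = 0.49.
Then μ = -0.69 − (-0.6745)·0.49 = -0.36.

μ = -0.36, σ = 0.49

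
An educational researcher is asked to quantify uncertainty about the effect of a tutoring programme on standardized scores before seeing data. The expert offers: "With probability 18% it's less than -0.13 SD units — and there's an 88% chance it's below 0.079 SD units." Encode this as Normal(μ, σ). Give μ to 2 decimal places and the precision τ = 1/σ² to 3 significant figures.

For Normal(μ,σ), the p-quantile is μ + z_p·σ. Here z_{0.18} = -0.9154, z_{0.88} = 1.175.
So -0.13 = μ − 0.9154σ and 0.079 = μ + 1.175σ.
Subtracting: σ = (0.079 − -0.13)/(1.175 − (-0.9154)) = 0.10.
Then μ = -0.13 − (-0.9154)·0.10 = -0.04.
Precision τ = 1/σ² = 1/0.09998² = 100.

μ = -0.04, τ = 100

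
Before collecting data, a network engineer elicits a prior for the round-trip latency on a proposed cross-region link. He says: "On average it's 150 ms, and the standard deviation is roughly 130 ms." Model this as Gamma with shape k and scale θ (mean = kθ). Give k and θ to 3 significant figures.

k ≈ 1.33, θ ≈ 113

For Gamma(k, scale θ): mean = kθ, variance = kθ², so CV = 1/√k.
CV = SD/mean = 130/150 = 0.8667, hence k = 1/CV² = 1.33.
Then θ = mean/k = 150/1.33 = 113.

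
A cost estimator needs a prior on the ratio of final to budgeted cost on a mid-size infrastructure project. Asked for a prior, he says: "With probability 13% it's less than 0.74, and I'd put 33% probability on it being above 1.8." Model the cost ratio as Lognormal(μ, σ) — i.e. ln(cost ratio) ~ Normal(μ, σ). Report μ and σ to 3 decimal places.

μ ≈ 0.338, σ ≈ 0.568

If T ~ Lognormal(μ,σ) then ln T ~ Normal(μ,σ), so the p-quantile of ln T is μ + z_p·σ.
ln(0.74) = -0.3011 and ln(1.8) = 0.5878; z_{0.13} = -1.126, z_{0.67} = 0.4399.
σ = (0.5878 − -0.3011)/(0.4399 − (-1.126)) = 0.568.
μ = -0.3011 − (-1.126)·0.568 = 0.338.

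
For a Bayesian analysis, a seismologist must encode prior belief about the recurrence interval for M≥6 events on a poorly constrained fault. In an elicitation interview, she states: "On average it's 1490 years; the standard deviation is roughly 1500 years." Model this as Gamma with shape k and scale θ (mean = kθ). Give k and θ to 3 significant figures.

For Gamma(k, scale θ): mean = kθ, variance = kθ², so CV = 1/√k.
CV = SD/mean = 1500/1490 = 1.007, hence k = 1/CV² = 0.987.
Then θ = mean/k = 1490/0.987 = 1510.

k ≈ 0.987, θ ≈ 1510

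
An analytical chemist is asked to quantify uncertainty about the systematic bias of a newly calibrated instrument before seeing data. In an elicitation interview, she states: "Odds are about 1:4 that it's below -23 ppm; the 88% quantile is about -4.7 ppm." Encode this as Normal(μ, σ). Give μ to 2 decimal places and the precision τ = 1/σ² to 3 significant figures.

For Normal(μ,σ), the p-quantile is μ + z_p·σ. Here z_{0.2} = -0.8416, z_{0.88} = 1.175.
So -23 = μ − 0.8416σ and -4.7 = μ + 1.175σ.
Subtracting: σ = (-4.7 − -23)/(1.175 − (-0.8416)) = 9.07.
Then μ = -23 − (-0.8416)·9.07 = -15.36.
Precision τ = 1/σ² = 1/9.075² = 0.0121.

μ = -15.36, τ = 0.0121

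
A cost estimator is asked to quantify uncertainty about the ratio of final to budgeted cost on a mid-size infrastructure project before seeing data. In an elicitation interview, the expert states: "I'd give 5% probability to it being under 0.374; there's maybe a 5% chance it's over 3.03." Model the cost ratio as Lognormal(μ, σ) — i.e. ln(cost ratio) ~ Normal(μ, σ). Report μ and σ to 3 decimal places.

μ ≈ 0.063, σ ≈ 0.636

If T ~ Lognormal(μ,σ) then ln T ~ Normal(μ,σ), so the p-quantile of ln T is μ + z_p·σ.
ln(0.374) = -0.9835 and ln(3.03) = 1.109; z_{0.05} = -1.645, z_{0.95} = 1.645.
σ = (1.109 − -0.9835)/(1.645 − (-1.645)) = 0.636.
μ = -0.9835 − (-1.645)·0.636 = 0.063.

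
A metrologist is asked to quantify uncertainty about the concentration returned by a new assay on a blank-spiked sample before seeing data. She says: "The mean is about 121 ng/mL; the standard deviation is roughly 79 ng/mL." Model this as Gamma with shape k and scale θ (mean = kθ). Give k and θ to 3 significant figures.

k ≈ 2.35, θ ≈ 51.6

For Gamma(k, scale θ): mean = kθ, variance = kθ², so CV = 1/√k.
CV = SD/mean = 79/121 = 0.6529, hence k = 1/CV² = 2.35.
Then θ = mean/k = 121/2.35 = 51.6.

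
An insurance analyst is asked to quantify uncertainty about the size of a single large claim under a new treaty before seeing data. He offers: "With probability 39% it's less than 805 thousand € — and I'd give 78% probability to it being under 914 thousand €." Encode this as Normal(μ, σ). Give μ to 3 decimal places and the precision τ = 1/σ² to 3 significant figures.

μ = 833.954, τ = 9.31e-05

For Normal(μ,σ), the p-quantile is μ + z_p·σ. Here z_{0.39} = -0.2793, z_{0.78} = 0.7722.
So 805 = μ − 0.2793σ and 914 = μ + 0.7722σ.
Subtracting: σ = (914 − 805)/(0.7722 − (-0.2793)) = 103.660.
Then μ = 805 − (-0.2793)·103.660 = 833.954.
Precision τ = 1/σ² = 1/103.7² = 9.31e-05.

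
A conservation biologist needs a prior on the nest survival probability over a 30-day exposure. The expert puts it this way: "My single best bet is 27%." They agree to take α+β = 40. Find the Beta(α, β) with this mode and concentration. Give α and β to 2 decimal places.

For α,β > 1 the Beta mode is (α−1)/(α+β−2). With α+β = 40, the mode is (α−1)/38.
Set (α−1)/38 = 0.27 → α = 1 + 0.27·38 = 11.26.
β = 40 − α = 28.74.

α = 11.26, β = 28.74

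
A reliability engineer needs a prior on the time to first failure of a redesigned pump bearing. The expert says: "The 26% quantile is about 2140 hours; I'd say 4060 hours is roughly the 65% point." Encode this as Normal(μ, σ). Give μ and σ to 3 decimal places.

The p-quantile of Normal(μ,σ) is μ + z_p·σ, with z_{0.26} = -0.6433 and z_{0.65} = 0.3853.
Eliminate σ: μ = (z₂·x₁ − z₁·x₂)/(z₂ − z₁) = (0.3853·2140 − (-0.6433)·4060)/1.029 = 3340.801.
Then σ = (x₂ − x₁)/(z₂ − z₁) = (4060 − 2140)/1.029 = 1866.495.

μ = 3340.801, σ = 1866.495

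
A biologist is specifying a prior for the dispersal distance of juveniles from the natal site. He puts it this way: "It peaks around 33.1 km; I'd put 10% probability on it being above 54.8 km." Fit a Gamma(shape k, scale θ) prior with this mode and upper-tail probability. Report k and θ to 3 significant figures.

k ≈ 8.42, θ ≈ 4.46

Gamma(k,θ) with k>1 has mode (k−1)θ, so θ = 33.1/(k−1).
Need P(X < 54.8) = 0.9 with θ tied to k this way. Start at k = 2, θ = 33.1: P(X<54.8) ≈ 0.493.
Too low — raise k to concentrate. Iterating converges to k ≈ 8.42.
Then θ = 33.1/(8.42−1) ≈ 4.46.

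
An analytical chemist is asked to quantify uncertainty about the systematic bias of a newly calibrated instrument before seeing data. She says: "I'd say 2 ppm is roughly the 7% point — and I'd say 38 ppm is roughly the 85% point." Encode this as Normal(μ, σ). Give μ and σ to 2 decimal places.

μ = 23.15, σ = 14.33

For Normal(μ,σ), the p-quantile is μ + z_p·σ. Here z_{0.07} = -1.476, z_{0.85} = 1.036.
So 2 = μ − 1.476σ and 38 = μ + 1.036σ.
Subtracting: σ = (38 − 2)/(1.036 − (-1.476)) = 14.33.
Then μ = 2 − (-1.476)·14.33 = 23.15.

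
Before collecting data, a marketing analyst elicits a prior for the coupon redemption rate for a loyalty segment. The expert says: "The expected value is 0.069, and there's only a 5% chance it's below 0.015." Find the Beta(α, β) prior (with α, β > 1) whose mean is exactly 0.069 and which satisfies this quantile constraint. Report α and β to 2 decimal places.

α ≈ 2.29, β ≈ 30.84

With mean 0.069 fixed, write α = 0.069s, β = 0.931s where s = α+β.
Need P(θ < 0.015) = 0.05 under Beta(0.069s, 0.931s). Normal approximation: (q−m)/√(m(1−m)/s) ≈ z_{0.05} = -1.64, so s ≈ 0.069·0.931·(-1.64)²/(0.015−0.069)² = 59.6.
At s = 59.6: P(θ<0.015) ≈ 0.010. Adjusting to match 0.05 gives s ≈ 33.13.
So α = 0.069·33.13 ≈ 2.29, β = 0.931·33.13 ≈ 30.84.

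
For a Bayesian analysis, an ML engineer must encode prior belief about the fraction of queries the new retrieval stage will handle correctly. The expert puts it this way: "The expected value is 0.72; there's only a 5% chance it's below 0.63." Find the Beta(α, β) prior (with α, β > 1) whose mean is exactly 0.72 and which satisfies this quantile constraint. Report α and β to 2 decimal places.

With mean 0.72 fixed, write α = 0.72s, β = 0.28s where s = α+β.
Need P(θ < 0.63) = 0.05 under Beta(0.72s, 0.28s). Normal approximation: (q−m)/√(m(1−m)/s) ≈ z_{0.05} = -1.64, so s ≈ 0.72·0.28·(-1.64)²/(0.63−0.72)² = 67.3.
At s = 67.3: P(θ<0.63) ≈ 0.055. Adjusting to match 0.05 gives s ≈ 71.81.
So α = 0.72·71.81 ≈ 51.71, β = 0.28·71.81 ≈ 20.11.

α ≈ 51.71, β ≈ 20.11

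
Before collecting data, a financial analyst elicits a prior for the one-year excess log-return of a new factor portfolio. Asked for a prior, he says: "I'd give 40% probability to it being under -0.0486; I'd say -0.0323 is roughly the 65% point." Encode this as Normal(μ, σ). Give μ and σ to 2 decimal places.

For Normal(μ,σ), the p-quantile is μ + z_p·σ. Here z_{0.4} = -0.2533, z_{0.65} = 0.3853.
So -0.0486 = μ − 0.2533σ and -0.0323 = μ + 0.3853σ.
Subtracting: σ = (-0.0323 − -0.0486)/(0.3853 − (-0.2533)) = 0.03.
Then μ = -0.0486 − (-0.2533)·0.03 = -0.04.

μ = -0.04, σ = 0.03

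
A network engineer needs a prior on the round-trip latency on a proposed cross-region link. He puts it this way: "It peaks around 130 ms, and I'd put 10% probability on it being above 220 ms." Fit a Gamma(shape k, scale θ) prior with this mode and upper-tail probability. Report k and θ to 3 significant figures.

Gamma(k,θ) with k>1 has mode (k−1)θ, so θ = 130/(k−1).
Need P(X < 220) = 0.9 with θ tied to k this way. Start at k = 2, θ = 130: P(X<220) ≈ 0.504.
Too low — raise k to concentrate. Iterating converges to k ≈ 7.84.
Then θ = 130/(7.84−1) ≈ 19.

k ≈ 7.84, θ ≈ 19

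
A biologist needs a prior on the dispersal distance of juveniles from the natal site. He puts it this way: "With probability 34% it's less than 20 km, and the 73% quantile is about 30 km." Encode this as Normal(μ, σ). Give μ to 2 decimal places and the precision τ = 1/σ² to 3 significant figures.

For Normal(μ,σ), the p-quantile is μ + z_p·σ. Here z_{0.34} = -0.4125, z_{0.73} = 0.6128.
So 20 = μ − 0.4125σ and 30 = μ + 0.6128σ.
Subtracting: σ = (30 − 20)/(0.6128 − (-0.4125)) = 9.75.
Then μ = 20 − (-0.4125)·9.75 = 24.02.
Precision τ = 1/σ² = 1/9.753² = 0.0105.

μ = 24.02, τ = 0.0105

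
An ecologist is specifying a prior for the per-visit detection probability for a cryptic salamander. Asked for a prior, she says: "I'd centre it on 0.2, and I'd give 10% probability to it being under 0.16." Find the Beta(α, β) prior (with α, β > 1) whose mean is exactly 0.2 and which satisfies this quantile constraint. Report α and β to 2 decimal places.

α ≈ 31.33, β ≈ 125.32

With mean 0.2 fixed, write α = 0.2s, β = 0.8s where s = α+β.
Need P(θ < 0.16) = 0.1 under Beta(0.2s, 0.8s). Normal approximation: (q−m)/√(m(1−m)/s) ≈ z_{0.1} = -1.28, so s ≈ 0.2·0.8·(-1.28)²/(0.16−0.2)² = 164.2.
At s = 164.2: P(θ<0.16) ≈ 0.094. Adjusting to match 0.1 gives s ≈ 156.65.
So α = 0.2·156.65 ≈ 31.33, β = 0.8·156.65 ≈ 125.32.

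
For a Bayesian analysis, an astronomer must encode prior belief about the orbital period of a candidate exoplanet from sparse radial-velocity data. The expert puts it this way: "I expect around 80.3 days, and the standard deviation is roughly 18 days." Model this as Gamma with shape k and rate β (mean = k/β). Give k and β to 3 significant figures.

For Gamma(k, rate β): mean = k/β, variance = k/β², so CV = 1/√k.
CV = SD/mean = 18/80.3 = 0.2242, hence k = 1/CV² = 19.9.
Then β = k/mean = 19.9/80.3 = 0.248.

k ≈ 19.9, β ≈ 0.248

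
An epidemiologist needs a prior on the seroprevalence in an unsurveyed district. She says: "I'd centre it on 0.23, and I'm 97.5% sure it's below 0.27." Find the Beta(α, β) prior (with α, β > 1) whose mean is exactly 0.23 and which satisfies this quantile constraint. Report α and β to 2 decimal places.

α ≈ 103.22, β ≈ 345.57

With mean 0.23 fixed, write α = 0.23s, β = 0.77s where s = α+β.
Need P(θ < 0.27) = 0.975 under Beta(0.23s, 0.77s). Normal approximation: (q−m)/√(m(1−m)/s) ≈ z_{0.975} = 1.96, so s ≈ 0.23·0.77·(1.96)²/(0.27−0.23)² = 425.2.
At s = 425.2: P(θ<0.27) ≈ 0.972. Adjusting to match 0.975 gives s ≈ 448.79.
So α = 0.23·448.79 ≈ 103.22, β = 0.77·448.79 ≈ 345.57.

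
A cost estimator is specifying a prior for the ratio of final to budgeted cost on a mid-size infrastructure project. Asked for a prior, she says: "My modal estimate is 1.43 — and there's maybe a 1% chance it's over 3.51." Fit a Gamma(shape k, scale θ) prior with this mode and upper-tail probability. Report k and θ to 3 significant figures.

k ≈ 6.84, θ ≈ 0.245

Gamma(k,θ) with k>1 has mode (k−1)θ, so θ = 1.43/(k−1).
Need P(X < 3.51) = 0.99 with θ tied to k this way. Start at k = 2, θ = 1.43: P(X<3.51) ≈ 0.703.
Too low — raise k to concentrate. Iterating converges to k ≈ 6.84.
Then θ = 1.43/(6.84−1) ≈ 0.245.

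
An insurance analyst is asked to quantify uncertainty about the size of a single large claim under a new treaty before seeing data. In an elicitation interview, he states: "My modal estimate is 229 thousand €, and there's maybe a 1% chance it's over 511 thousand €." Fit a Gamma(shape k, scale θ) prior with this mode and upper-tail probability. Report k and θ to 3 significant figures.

k ≈ 8.46, θ ≈ 30.7

Gamma(k,θ) with k>1 has mode (k−1)θ, so θ = 229/(k−1).
Need P(X < 511) = 0.99 with θ tied to k this way. Start at k = 2, θ = 229: P(X<511) ≈ 0.653.
Too low — raise k to concentrate. Iterating converges to k ≈ 8.46.
Then θ = 229/(8.46−1) ≈ 30.7.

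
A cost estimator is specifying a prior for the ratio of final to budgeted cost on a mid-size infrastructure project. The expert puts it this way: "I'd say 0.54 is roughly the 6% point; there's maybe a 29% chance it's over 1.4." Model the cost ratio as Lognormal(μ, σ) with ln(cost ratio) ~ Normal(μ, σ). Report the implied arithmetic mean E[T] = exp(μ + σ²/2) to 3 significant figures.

E[T] ≈ 1.21

If T ~ Lognormal(μ,σ) then ln T ~ Normal(μ,σ), so the p-quantile of ln T is μ + z_p·σ.
ln(0.54) = -0.6162 and ln(1.4) = 0.3365; z_{0.06} = -1.555, z_{0.71} = 0.5534.
σ = (0.3365 − -0.6162)/(0.5534 − (-1.555)) = 0.452.
μ = -0.6162 − (-1.555)·0.452 = 0.086.
E[T] = exp(μ + σ²/2) = exp(0.086 + 0.1021) = 1.21.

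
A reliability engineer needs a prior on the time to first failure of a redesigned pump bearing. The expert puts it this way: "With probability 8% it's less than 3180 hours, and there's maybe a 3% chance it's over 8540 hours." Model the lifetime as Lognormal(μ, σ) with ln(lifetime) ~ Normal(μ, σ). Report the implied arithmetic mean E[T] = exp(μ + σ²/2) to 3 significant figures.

E[T] ≈ 5080 hours

If T ~ Lognormal(μ,σ) then ln T ~ Normal(μ,σ), so the p-quantile of ln T is μ + z_p·σ.
ln(3180) = 8.065 and ln(8540) = 9.053; z_{0.08} = -1.405, z_{0.97} = 1.881.
σ = (9.053 − 8.065)/(1.881 − (-1.405)) = 0.301.
μ = 8.065 − (-1.405)·0.301 = 8.487.
E[T] = exp(μ + σ²/2) = exp(8.487 + 0.0452) = 5080 hours.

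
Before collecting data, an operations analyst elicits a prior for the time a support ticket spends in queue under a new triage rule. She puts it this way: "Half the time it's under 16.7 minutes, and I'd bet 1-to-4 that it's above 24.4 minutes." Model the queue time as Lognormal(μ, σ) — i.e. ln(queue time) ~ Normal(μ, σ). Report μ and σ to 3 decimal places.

If T ~ Lognormal(μ,σ) then ln T ~ Normal(μ,σ), so the p-quantile of ln T is μ + z_p·σ.
ln(16.7) = 2.815 and ln(24.4) = 3.195; z_{0.5} = 0, z_{0.8} = 0.8416.
σ = (3.195 − 2.815)/(0.8416 − (0)) = 0.451.
μ = 2.815 − (0)·0.451 = 2.815.

μ ≈ 2.815, σ ≈ 0.451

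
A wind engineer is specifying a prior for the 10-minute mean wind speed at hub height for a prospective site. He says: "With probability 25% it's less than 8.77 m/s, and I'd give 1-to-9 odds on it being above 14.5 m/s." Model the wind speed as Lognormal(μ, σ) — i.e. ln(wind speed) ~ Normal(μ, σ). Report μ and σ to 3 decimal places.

If T ~ Lognormal(μ,σ) then ln T ~ Normal(μ,σ), so the p-quantile of ln T is μ + z_p·σ.
ln(8.77) = 2.171 and ln(14.5) = 2.674; z_{0.25} = -0.6745, z_{0.9} = 1.282.
σ = (2.674 − 2.171)/(1.282 − (-0.6745)) = 0.257.
μ = 2.171 − (-0.6745)·0.257 = 2.345.

μ ≈ 2.345, σ ≈ 0.257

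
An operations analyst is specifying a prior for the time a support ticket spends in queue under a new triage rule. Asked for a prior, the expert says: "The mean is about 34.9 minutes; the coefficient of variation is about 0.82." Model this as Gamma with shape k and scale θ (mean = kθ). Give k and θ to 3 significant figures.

For Gamma(k, scale θ): mean = kθ, variance = kθ², so CV = 1/√k.
CV = 0.82, hence k = 1/CV² = 1.49.
Then θ = mean/k = 34.9/1.49 = 23.5.

k ≈ 1.49, θ ≈ 23.5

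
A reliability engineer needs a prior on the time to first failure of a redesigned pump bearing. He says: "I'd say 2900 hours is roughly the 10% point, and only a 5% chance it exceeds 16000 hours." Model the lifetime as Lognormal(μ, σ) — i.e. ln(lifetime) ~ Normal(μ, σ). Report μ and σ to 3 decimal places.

μ ≈ 8.720, σ ≈ 0.584

If T ~ Lognormal(μ,σ) then ln T ~ Normal(μ,σ), so the p-quantile of ln T is μ + z_p·σ.
ln(2900) = 7.972 and ln(16000) = 9.68; z_{0.1} = -1.282, z_{0.95} = 1.645.
σ = (9.68 − 7.972)/(1.645 − (-1.282)) = 0.584.
μ = 7.972 − (-1.282)·0.584 = 8.720.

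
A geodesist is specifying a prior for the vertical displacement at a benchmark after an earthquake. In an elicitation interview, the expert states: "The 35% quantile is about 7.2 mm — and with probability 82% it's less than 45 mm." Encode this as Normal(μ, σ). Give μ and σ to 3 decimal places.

μ = 18.398, σ = 29.062

For Normal(μ,σ), the p-quantile is μ + z_p·σ. Here z_{0.35} = -0.3853, z_{0.82} = 0.9154.
So 7.2 = μ − 0.3853σ and 45 = μ + 0.9154σ.
Subtracting: σ = (45 − 7.2)/(0.9154 − (-0.3853)) = 29.062.
Then μ = 7.2 − (-0.3853)·29.062 = 18.398.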